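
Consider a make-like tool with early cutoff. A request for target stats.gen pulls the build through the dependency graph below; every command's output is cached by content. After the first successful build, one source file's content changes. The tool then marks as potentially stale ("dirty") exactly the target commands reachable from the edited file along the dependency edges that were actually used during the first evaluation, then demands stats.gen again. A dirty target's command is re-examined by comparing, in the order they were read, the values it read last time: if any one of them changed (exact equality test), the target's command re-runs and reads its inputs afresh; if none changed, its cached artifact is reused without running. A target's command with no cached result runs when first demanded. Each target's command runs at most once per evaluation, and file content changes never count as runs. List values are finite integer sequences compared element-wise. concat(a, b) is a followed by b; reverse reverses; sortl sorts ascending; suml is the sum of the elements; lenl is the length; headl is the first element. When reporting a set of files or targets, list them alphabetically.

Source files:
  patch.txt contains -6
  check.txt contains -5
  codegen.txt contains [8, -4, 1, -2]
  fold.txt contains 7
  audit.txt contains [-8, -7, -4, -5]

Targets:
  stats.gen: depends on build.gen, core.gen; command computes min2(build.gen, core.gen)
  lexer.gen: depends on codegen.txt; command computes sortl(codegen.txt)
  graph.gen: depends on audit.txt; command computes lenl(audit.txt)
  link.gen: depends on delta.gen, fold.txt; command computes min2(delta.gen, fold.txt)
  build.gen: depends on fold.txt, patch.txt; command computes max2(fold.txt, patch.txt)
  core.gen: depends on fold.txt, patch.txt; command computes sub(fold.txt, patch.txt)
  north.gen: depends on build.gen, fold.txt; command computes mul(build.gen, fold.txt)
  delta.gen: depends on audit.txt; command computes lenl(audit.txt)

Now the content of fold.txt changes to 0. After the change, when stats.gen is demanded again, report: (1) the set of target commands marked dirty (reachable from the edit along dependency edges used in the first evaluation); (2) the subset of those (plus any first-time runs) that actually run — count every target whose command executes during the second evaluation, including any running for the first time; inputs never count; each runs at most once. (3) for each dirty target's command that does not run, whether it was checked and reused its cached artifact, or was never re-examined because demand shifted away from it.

The edit dirties: build.gen, core.gen, stats.gen.
3 target commands run: build.gen, core.gen, stats.gen.
No dirty target's command escaped a run.

First demand of the output computes:
  build.gen = max2(7, -6) = 7
  core.gen = sub(7, -6) = 13
  stats.gen = min2(7, 13) = 7

After the edit, cleaning proceeds:
  build.gen: a read changed (fold.txt 7->0) — executes, giving 0.
  core.gen: a read changed (fold.txt 7->0) — executes, giving 6.
  stats.gen: a read changed (build.gen 7->0; core.gen 13->6) — executes, giving 0.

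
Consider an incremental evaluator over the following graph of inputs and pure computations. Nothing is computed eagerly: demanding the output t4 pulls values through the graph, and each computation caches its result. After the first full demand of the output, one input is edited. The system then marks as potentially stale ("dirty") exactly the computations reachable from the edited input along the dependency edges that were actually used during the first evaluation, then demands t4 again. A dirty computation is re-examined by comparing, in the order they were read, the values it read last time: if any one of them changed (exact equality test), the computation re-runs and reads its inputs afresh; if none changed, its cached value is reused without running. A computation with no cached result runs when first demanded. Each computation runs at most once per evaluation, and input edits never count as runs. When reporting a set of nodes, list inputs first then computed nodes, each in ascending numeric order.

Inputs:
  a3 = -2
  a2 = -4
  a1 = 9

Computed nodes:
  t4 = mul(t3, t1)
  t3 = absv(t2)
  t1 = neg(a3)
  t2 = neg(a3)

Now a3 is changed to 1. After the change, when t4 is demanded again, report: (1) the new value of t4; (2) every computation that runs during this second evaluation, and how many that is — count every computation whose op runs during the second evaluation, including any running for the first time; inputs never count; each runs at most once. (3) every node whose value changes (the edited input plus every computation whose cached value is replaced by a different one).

t4 now evaluates to -1.
Run set: t1, t2, t3, t4 (4 run).
Changed values: a3, t1, t2, t3, t4.

Initial pass — values computed on the first demand:
  t1 = neg(-2) = 2
  t2 = neg(-2) = 2
  t3 = absv(2) = 2
  t4 = mul(2, 2) = 4

Second demand — change propagation:
  t1: re-runs because a3 -2->1; new result -1.
  t2: re-runs because a3 -2->1; new result -1.
  t3: re-runs because t2 2->-1; new result 1.
  t4: re-runs because t3 2->1; t1 2->-1; new result -1.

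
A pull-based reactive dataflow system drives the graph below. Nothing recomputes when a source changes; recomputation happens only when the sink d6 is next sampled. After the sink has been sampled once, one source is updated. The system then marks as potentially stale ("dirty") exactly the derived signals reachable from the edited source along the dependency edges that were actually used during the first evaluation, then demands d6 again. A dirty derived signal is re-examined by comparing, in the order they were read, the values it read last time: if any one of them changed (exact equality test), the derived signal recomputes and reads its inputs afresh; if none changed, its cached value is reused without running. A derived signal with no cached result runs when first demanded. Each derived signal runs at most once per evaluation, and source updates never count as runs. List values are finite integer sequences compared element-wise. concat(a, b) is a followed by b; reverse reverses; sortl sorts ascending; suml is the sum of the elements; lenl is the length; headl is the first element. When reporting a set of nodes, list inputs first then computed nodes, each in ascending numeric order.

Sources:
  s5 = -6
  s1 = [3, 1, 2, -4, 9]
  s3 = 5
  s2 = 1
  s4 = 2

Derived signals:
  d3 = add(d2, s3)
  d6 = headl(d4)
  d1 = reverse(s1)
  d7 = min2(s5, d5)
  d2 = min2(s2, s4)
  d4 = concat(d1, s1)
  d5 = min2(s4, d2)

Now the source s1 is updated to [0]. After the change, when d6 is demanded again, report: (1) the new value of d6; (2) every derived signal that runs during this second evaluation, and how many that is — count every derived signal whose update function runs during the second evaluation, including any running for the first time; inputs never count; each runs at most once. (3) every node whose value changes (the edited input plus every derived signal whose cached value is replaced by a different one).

New value of d6: 0.
Derived signals that run: d1, d4, d6 — 3 in total.
Values that change: s1, d1, d4, d6.

First evaluation (everything demanded from the output):
  d1 = reverse([3, 1, 2, -4, 9]) = [9, -4, 2, 1, 3]
  d4 = concat([9, -4, 2, 1, 3], [3, 1, 2, -4, 9]) = [9, -4, 2, 1, 3, 3, 1, 2, -4, 9]
  d6 = headl([9, -4, 2, 1, 3, 3, 1, 2, -4, 9]) = 9

Propagation after the edit:
  d1: runs — s1 [3, 1, 2, -4, 9]->[0]; result [0].
  d4: runs — d1 [9, -4, 2, 1, 3]->[0]; s1 [3, 1, 2, -4, 9]->[0]; result [0, 0].
  d6: runs — d4 [9, -4, 2, 1, 3, 3, 1, 2, -4, 9]->[0, 0]; result 0.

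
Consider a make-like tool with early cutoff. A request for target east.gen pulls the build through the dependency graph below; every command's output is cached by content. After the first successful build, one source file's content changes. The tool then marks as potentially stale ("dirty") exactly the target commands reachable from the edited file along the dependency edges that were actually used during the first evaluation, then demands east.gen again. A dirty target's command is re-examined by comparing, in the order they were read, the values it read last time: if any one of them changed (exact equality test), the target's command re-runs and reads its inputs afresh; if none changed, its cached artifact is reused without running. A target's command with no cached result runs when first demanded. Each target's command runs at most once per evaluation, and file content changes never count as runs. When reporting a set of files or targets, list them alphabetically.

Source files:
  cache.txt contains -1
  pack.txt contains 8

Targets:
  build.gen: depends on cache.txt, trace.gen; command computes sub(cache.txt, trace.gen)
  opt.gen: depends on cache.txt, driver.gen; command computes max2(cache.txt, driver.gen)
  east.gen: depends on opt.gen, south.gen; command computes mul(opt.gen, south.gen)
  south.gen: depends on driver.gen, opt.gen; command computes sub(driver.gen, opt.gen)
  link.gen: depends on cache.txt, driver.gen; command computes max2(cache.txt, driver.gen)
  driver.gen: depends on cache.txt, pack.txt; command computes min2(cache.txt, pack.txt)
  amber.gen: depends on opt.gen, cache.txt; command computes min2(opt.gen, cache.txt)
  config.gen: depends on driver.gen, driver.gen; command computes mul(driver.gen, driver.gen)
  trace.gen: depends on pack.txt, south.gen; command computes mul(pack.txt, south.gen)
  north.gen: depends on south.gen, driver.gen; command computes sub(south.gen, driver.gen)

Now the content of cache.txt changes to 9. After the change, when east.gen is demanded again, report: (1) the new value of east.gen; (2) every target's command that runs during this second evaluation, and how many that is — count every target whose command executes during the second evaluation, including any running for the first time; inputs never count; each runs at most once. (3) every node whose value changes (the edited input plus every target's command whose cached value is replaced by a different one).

Demanding east.gen again yields -9.
4 target commands run: driver.gen, east.gen, opt.gen, south.gen.
The nodes whose values change: cache.txt, driver.gen, east.gen, opt.gen, south.gen.

First demand of the output computes:
  driver.gen = min2(-1, 8) = -1
  opt.gen = max2(-1, -1) = -1
  south.gen = sub(-1, -1) = 0
  east.gen = mul(-1, 0) = 0

After the edit, cleaning proceeds:
  driver.gen: a read changed (cache.txt -1->9) — executes, giving 8.
  opt.gen: a read changed (cache.txt -1->9; driver.gen -1->8) — executes, giving 9.
  south.gen: a read changed (driver.gen -1->8; opt.gen -1->9) — executes, giving -1.
  east.gen: a read changed (opt.gen -1->9; south.gen 0->-1) — executes, giving -9.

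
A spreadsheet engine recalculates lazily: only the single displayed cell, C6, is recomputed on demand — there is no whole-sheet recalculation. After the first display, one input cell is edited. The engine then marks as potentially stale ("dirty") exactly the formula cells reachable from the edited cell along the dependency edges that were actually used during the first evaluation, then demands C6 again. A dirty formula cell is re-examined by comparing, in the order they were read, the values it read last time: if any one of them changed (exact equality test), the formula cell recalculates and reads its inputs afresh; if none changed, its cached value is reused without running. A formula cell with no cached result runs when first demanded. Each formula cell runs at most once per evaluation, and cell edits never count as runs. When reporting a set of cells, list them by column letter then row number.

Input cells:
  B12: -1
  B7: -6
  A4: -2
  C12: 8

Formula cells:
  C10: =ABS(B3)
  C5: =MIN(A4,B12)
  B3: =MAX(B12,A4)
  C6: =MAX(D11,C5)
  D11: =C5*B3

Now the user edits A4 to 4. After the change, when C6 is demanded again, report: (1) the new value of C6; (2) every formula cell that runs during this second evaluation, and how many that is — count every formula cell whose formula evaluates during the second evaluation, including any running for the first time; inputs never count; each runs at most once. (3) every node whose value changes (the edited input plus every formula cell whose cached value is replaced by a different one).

First evaluation (everything demanded from the output):
  B3 = MAX(-1, -2) = -1
  C5 = MIN(-2, -1) = -2
  D11 = -2 * -1 = 2
  C6 = MAX(2, -2) = 2

Propagation after the edit:
  B3: runs — A4 -2->4; result 4.
  C5: runs — A4 -2->4; result -1.
  D11: runs — C5 -2->-1; B3 -1->4; result -4.
  C6: runs — D11 2->-4; C5 -2->-1; result -1.

New value of C6: -1.
Formula cells that run: B3, C5, C6, D11 — 4 in total.
Values that change: A4, B3, C5, C6, D11.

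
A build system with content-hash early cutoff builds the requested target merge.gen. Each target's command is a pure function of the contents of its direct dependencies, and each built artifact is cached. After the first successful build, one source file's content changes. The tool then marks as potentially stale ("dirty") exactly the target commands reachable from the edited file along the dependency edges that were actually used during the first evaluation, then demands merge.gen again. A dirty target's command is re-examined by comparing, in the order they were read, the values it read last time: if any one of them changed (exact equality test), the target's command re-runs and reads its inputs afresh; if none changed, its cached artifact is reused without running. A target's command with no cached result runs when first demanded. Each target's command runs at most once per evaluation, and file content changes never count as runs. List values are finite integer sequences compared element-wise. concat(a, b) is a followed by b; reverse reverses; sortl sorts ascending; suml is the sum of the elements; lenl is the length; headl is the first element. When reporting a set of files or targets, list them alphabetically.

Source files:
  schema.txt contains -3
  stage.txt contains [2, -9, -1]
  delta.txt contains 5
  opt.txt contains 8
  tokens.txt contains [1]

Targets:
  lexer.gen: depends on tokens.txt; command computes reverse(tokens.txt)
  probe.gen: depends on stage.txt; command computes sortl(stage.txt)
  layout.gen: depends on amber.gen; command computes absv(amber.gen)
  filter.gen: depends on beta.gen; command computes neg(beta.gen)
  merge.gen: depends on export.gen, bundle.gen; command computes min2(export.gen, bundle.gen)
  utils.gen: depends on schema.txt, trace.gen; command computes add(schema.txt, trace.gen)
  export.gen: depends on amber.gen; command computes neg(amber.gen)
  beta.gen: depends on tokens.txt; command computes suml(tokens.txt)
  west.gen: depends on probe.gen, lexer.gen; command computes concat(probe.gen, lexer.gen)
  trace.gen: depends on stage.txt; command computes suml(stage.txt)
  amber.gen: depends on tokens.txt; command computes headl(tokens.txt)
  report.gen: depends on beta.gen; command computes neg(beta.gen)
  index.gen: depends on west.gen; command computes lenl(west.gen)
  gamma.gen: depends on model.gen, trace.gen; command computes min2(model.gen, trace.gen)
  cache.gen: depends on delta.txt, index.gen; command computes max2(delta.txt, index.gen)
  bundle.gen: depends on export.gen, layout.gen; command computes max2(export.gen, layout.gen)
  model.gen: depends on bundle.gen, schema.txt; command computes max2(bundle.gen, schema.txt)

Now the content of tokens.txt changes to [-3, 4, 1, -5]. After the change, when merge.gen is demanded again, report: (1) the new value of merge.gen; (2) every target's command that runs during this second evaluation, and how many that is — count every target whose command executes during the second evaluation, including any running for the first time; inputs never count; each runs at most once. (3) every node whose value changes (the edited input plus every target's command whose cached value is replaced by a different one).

New value of merge.gen: 3.
Target commands that run: amber.gen, bundle.gen, export.gen, layout.gen, merge.gen — 5 in total.
Values that change: amber.gen, bundle.gen, export.gen, layout.gen, merge.gen, tokens.txt.

First evaluation (everything demanded from the output):
  amber.gen = headl([1]) = 1
  export.gen = neg(1) = -1
  layout.gen = absv(1) = 1
  bundle.gen = max2(-1, 1) = 1
  merge.gen = min2(-1, 1) = -1

Propagation after the edit:
  amber.gen: runs — tokens.txt [1]->[-3, 4, 1, -5]; result -3.
  export.gen: runs — amber.gen 1->-3; result 3.
  layout.gen: runs — amber.gen 1->-3; result 3.
  bundle.gen: runs — export.gen -1->3; layout.gen 1->3; result 3.
  merge.gen: runs — export.gen -1->3; bundle.gen 1->3; result 3.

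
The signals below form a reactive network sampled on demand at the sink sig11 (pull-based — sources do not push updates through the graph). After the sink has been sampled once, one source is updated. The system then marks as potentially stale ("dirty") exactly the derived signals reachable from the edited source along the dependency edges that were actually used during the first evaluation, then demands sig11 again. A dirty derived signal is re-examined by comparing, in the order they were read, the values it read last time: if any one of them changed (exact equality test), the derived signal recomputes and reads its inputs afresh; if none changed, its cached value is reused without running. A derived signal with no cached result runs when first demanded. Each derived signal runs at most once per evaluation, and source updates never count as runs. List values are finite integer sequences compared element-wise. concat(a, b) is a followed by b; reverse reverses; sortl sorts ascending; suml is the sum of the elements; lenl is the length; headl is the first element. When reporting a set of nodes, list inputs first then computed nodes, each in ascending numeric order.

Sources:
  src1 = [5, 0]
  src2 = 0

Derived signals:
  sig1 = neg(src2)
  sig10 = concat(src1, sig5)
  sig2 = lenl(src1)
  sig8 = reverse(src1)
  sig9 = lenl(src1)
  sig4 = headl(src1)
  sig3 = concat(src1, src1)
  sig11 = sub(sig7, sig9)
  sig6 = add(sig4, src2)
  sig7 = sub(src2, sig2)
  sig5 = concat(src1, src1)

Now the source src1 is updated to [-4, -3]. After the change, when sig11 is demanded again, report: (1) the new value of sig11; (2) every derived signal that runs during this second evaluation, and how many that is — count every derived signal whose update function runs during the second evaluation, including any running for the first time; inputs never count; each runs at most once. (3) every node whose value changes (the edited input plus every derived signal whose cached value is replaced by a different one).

sig11 now evaluates to -4.
Run set: sig2, sig9 (2 run).
Changed values: src1.
The important point: at sig7 every value read last time is unchanged, so the dirty flag clears without a run.

Initial pass — values computed on the first demand:
  sig2 = lenl([5, 0]) = 2
  sig7 = sub(0, 2) = -2
  sig9 = lenl([5, 0]) = 2
  sig11 = sub(-2, 2) = -4

Second demand — change propagation:
  sig2: re-runs because src1 [5, 0]->[-4, -3]; new result 2 (unchanged).
  sig7: re-examined; everything it read last time is the same (src2 unchanged, sig2 unchanged) — cache -2 kept, no run.
  sig9: re-runs because src1 [5, 0]->[-4, -3]; new result 2 (unchanged).
  sig11: re-examined; everything it read last time is the same (sig7 unchanged, sig9 unchanged) — cache -4 kept, no run.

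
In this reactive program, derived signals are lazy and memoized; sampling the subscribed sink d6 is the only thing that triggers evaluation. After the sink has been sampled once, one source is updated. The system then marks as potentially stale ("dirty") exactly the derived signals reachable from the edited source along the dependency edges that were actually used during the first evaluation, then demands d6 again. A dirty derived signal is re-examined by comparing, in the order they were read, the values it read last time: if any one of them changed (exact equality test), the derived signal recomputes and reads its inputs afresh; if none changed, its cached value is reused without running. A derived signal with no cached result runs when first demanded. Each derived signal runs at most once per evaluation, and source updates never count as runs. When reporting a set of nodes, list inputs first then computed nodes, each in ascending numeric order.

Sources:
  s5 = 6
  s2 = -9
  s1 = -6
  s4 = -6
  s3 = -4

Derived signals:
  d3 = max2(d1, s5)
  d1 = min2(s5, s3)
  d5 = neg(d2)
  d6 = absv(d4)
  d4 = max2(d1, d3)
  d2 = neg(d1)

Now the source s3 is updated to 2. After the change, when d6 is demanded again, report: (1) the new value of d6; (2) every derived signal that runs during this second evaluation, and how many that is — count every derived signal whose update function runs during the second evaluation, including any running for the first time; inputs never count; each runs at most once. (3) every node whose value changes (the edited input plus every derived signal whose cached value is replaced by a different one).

First demand of the output computes:
  d1 = min2(6, -4) = -4
  d3 = max2(-4, 6) = 6
  d4 = max2(-4, 6) = 6
  d6 = absv(6) = 6

After the edit, cleaning proceeds:
  d1: a read changed (s3 -4->2) — executes, giving 2.
  d3: a read changed (d1 -4->2) — executes, giving 6 — identical to its old value.
  d4: a read changed (d1 -4->2) — executes, giving 6 — identical to its old value.
  d6: dirty, but its reads are unchanged (d4 unchanged); cached 6 stands.

Note where the cutoff bites: d6 is checked, finds nothing changed, and keeps its cache.

Demanding d6 again yields 6.
3 derived signals run: d1, d3, d4.
The nodes whose values change: s3, d1.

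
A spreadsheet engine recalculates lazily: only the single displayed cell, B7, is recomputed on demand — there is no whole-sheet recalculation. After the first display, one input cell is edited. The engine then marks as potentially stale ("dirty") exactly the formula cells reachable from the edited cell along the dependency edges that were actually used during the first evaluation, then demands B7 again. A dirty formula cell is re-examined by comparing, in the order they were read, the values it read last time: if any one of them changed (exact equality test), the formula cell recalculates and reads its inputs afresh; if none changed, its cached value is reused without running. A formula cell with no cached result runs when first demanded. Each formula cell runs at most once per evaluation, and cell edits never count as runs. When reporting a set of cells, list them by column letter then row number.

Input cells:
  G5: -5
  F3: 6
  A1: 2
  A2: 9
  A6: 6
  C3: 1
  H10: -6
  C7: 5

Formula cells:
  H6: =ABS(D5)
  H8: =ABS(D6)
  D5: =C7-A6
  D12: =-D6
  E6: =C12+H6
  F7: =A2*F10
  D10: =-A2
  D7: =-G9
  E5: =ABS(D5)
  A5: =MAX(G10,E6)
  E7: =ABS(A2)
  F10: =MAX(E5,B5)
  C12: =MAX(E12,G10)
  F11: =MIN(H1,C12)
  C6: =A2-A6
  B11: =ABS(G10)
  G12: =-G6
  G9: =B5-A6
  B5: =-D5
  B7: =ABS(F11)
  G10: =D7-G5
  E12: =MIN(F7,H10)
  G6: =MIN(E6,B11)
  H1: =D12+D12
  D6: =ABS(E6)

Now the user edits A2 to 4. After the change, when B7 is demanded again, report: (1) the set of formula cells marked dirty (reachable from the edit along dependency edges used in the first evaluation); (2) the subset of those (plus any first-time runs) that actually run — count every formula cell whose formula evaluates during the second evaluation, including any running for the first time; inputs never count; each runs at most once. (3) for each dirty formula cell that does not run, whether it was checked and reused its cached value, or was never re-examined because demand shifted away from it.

Marked dirty: B7, C12, D6, D12, E6, E12, F7, F11, H1.
Formula cells that run: E12, F7 — 2 in total.
Checked but reused from cache: B7, C12, D6, D12, E6, F11, H1.
Key observation: the change is absorbed at E12 — it re-runs but produces the same value, and the output's value is unchanged.

First evaluation (everything demanded from the output):
  D5 = 5 - 6 = -1
  B5 = -(-1) = 1
  E5 = ABS(-1) = 1
  F10 = MAX(1, 1) = 1
  F7 = 9 * 1 = 9
  E12 = MIN(9, -6) = -6
  G9 = 1 - 6 = -5
  D7 = -(-5) = 5
  G10 = 5 - -5 = 10
  C12 = MAX(-6, 10) = 10
  H6 = ABS(-1) = 1
  E6 = 10 + 1 = 11
  D6 = ABS(11) = 11
  D12 = -(11) = -11
  H1 = -11 + -11 = -22
  F11 = MIN(-22, 10) = -22
  B7 = ABS(-22) = 22

Propagation after the edit:
  F7: runs — A2 9->4; result 4.
  E12: runs — F7 9->4; result -6 (same value as before).
  C12: checked — values it read are unchanged (E12 unchanged, G10 unchanged); reused cached 10 without running.
  E6: checked — values it read are unchanged (C12 unchanged, H6 unchanged); reused cached 11 without running.
  D6: checked — values it read are unchanged (E6 unchanged); reused cached 11 without running.
  D12: checked — values it read are unchanged (D6 unchanged); reused cached -11 without running.
  H1: checked — values it read are unchanged (D12 unchanged, D12 unchanged); reused cached -22 without running.
  F11: checked — values it read are unchanged (H1 unchanged, C12 unchanged); reused cached -22 without running.
  B7: checked — values it read are unchanged (F11 unchanged); reused cached 22 without running.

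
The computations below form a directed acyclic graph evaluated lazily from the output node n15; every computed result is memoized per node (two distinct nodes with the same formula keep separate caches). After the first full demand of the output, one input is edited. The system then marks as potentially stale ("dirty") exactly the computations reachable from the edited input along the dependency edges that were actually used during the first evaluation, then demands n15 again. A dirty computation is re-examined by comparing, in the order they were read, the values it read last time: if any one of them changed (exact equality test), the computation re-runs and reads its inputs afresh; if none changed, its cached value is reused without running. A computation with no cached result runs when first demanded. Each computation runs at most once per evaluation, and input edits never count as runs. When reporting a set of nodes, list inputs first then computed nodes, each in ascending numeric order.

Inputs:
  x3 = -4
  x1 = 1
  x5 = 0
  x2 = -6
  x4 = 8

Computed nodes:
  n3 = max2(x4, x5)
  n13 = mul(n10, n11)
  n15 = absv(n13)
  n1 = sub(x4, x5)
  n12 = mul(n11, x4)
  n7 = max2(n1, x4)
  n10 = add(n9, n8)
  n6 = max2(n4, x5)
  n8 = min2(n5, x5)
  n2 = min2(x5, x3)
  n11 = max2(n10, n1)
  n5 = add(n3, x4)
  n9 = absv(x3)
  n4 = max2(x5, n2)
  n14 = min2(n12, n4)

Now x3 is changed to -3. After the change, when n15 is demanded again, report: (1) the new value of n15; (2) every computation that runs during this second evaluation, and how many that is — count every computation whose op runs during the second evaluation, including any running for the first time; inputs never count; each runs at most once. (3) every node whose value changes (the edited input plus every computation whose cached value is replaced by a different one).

Demanding n15 again yields 24.
5 computations run: n9, n10, n11, n13, n15.
The nodes whose values change: x3, n9, n10, n13, n15.

First demand of the output computes:
  n1 = sub(8, 0) = 8
  n3 = max2(8, 0) = 8
  n5 = add(8, 8) = 16
  n8 = min2(16, 0) = 0
  n9 = absv(-4) = 4
  n10 = add(4, 0) = 4
  n11 = max2(4, 8) = 8
  n13 = mul(4, 8) = 32
  n15 = absv(32) = 32

After the edit, cleaning proceeds:
  n9: a read changed (x3 -4->-3) — executes, giving 3.
  n10: a read changed (n9 4->3) — executes, giving 3.
  n11: a read changed (n10 4->3) — executes, giving 8 — identical to its old value.
  n13: a read changed (n10 4->3) — executes, giving 24.
  n15: a read changed (n13 32->24) — executes, giving 24.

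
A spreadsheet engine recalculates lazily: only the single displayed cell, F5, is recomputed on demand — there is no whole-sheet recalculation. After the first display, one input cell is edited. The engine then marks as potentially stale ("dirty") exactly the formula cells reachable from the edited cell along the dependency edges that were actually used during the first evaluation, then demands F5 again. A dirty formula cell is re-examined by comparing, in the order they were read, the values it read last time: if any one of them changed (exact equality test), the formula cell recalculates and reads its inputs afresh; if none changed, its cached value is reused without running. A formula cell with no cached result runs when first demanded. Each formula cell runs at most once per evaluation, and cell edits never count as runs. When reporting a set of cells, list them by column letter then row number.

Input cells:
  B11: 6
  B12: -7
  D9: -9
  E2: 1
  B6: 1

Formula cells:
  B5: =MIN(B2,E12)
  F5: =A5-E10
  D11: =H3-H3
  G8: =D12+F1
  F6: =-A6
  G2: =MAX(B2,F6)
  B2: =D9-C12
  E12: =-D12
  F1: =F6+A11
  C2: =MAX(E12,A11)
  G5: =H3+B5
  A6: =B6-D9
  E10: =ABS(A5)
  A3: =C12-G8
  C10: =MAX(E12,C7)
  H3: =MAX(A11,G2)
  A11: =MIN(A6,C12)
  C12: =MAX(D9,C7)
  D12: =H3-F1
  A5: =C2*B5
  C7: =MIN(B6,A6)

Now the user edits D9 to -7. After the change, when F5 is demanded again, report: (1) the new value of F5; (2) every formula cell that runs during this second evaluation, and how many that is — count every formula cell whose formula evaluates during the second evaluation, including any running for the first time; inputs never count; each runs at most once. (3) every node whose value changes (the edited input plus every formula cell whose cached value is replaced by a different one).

First evaluation (everything demanded from the output):
  A6 = 1 - -9 = 10
  C7 = MIN(1, 10) = 1
  C12 = MAX(-9, 1) = 1
  A11 = MIN(10, 1) = 1
  B2 = -9 - 1 = -10
  F6 = -(10) = -10
  F1 = -10 + 1 = -9
  G2 = MAX(-10, -10) = -10
  H3 = MAX(1, -10) = 1
  D12 = 1 - -9 = 10
  E12 = -(10) = -10
  B5 = MIN(-10, -10) = -10
  C2 = MAX(-10, 1) = 1
  A5 = 1 * -10 = -10
  E10 = ABS(-10) = 10
  F5 = -10 - 10 = -20

Propagation after the edit:
  A6: runs — D9 -9->-7; result 8.
  C7: runs — A6 10->8; result 1 (same value as before).
  C12: runs — D9 -9->-7; result 1 (same value as before).
  A11: runs — A6 10->8; result 1 (same value as before).
  B2: runs — D9 -9->-7; result -8.
  F6: runs — A6 10->8; result -8.
  F1: runs — F6 -10->-8; result -7.
  G2: runs — B2 -10->-8; F6 -10->-8; result -8.
  H3: runs — G2 -10->-8; result 1 (same value as before).
  D12: runs — F1 -9->-7; result 8.
  E12: runs — D12 10->8; result -8.
  B5: runs — B2 -10->-8; E12 -10->-8; result -8.
  C2: runs — E12 -10->-8; result 1 (same value as before).
  A5: runs — B5 -10->-8; result -8.
  E10: runs — A5 -10->-8; result 8.
  F5: runs — A5 -10->-8; E10 10->8; result -16.

New value of F5: -16.
Formula cells that run: A5, A6, A11, B2, B5, C2, C7, C12, D12, E10, E12, F1, F5, F6, G2, H3 — 16 in total.
Values that change: A5, A6, B2, B5, D9, D12, E10, E12, F1, F5, F6, G2.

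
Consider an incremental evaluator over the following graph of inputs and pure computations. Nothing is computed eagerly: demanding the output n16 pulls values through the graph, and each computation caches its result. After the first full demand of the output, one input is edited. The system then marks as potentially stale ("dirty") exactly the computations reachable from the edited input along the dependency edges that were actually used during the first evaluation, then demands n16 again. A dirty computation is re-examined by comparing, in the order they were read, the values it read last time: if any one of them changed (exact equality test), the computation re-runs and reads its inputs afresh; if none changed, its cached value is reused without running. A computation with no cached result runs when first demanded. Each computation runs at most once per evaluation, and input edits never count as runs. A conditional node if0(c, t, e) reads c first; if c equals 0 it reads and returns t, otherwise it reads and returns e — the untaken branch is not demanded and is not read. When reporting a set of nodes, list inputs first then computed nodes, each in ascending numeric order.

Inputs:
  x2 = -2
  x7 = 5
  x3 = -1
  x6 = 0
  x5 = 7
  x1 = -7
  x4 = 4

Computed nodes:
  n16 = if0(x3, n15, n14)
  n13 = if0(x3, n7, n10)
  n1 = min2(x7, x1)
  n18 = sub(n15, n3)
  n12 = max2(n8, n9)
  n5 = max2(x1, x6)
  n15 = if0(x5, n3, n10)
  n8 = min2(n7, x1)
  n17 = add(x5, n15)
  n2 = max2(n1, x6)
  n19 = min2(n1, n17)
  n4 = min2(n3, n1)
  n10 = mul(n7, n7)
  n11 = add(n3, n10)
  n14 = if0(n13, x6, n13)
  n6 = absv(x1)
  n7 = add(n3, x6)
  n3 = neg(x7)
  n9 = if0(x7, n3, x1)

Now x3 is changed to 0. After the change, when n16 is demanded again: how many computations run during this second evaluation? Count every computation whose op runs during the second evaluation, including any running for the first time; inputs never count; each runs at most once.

Initial pass — values computed on the first demand:
  n3 = neg(5) = -5
  n7 = add(-5, 0) = -5
  n10 = mul(-5, -5) = 25
  n13 = if0(x3=-1 -> else branch n10) = 25
  n14 = if0(n13=25 -> else branch n13) = 25
  n16 = if0(x3=-1 -> else branch n14) = 25

Second demand — change propagation:
  n13: dirty yet unreached — the second evaluation never asks for it.
  n14: dirty yet unreached — the second evaluation never asks for it.
  n15: newly demanded (no cache) — executes and yields 25.
  n16: re-runs because x3 -1->0; new result 25 (unchanged).

The important point: the flipped condition redirects demand; n13, n14 are left stale, never re-checked.

Run set: n15, n16 (2 run).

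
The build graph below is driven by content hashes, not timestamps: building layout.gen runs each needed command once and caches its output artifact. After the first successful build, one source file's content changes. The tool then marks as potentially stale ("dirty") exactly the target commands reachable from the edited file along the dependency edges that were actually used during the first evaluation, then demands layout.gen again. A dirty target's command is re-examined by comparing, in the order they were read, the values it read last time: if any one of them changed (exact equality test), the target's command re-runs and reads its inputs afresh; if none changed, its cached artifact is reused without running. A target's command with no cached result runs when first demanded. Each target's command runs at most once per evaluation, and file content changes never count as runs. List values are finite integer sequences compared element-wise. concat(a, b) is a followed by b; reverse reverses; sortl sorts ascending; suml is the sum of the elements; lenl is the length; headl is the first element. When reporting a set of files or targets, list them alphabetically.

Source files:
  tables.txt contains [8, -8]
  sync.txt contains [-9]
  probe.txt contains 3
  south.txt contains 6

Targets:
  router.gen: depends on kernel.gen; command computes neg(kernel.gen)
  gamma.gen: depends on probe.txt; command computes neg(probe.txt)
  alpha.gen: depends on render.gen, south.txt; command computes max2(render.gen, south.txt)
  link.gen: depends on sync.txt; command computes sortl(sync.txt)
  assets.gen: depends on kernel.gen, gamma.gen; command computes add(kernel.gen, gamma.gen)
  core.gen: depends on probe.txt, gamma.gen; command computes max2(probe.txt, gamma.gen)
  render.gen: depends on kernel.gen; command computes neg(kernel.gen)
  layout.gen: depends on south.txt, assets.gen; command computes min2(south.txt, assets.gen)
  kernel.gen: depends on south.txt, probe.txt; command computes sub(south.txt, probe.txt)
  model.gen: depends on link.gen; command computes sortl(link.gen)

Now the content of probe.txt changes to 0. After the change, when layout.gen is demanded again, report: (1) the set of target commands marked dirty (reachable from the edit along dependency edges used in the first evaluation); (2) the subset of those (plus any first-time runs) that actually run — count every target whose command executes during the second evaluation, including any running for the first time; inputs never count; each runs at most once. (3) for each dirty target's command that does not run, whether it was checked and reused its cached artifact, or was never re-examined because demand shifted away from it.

Dirty set: assets.gen, gamma.gen, kernel.gen, layout.gen.
Run set: assets.gen, gamma.gen, kernel.gen, layout.gen (4 run).
All dirty target commands ended up running.

Initial pass — values computed on the first demand:
  gamma.gen = neg(3) = -3
  kernel.gen = sub(6, 3) = 3
  assets.gen = add(3, -3) = 0
  layout.gen = min2(6, 0) = 0

Second demand — change propagation:
  gamma.gen: re-runs because probe.txt 3->0; new result 0.
  kernel.gen: re-runs because probe.txt 3->0; new result 6.
  assets.gen: re-runs because kernel.gen 3->6; gamma.gen -3->0; new result 6.
  layout.gen: re-runs because assets.gen 0->6; new result 6.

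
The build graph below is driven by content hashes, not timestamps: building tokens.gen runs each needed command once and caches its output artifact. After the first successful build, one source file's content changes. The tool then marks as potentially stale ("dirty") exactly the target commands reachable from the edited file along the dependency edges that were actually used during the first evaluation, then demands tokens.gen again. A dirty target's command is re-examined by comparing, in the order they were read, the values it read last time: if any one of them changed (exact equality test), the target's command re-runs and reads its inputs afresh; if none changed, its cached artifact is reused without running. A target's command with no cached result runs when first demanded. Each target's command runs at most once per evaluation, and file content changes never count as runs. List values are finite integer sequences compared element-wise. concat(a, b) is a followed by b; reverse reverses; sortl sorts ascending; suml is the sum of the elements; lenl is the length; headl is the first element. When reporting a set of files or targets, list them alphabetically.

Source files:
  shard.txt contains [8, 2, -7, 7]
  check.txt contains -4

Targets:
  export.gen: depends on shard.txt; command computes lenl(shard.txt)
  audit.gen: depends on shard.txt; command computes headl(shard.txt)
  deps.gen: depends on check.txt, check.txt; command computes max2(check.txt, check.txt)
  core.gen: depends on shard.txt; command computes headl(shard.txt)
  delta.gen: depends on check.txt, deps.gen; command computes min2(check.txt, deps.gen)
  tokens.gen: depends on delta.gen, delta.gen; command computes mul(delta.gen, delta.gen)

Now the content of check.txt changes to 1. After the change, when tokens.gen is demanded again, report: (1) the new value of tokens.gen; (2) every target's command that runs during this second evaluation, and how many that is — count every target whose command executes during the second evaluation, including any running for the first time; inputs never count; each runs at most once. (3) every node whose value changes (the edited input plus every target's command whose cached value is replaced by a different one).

Initial pass — values computed on the first demand:
  deps.gen = max2(-4, -4) = -4
  delta.gen = min2(-4, -4) = -4
  tokens.gen = mul(-4, -4) = 16

Second demand — change propagation:
  deps.gen: re-runs because check.txt -4->1; check.txt -4->1; new result 1.
  delta.gen: re-runs because check.txt -4->1; deps.gen -4->1; new result 1.
  tokens.gen: re-runs because delta.gen -4->1; delta.gen -4->1; new result 1.

tokens.gen now evaluates to 1.
Run set: delta.gen, deps.gen, tokens.gen (3 run).
Changed values: check.txt, delta.gen, deps.gen, tokens.gen.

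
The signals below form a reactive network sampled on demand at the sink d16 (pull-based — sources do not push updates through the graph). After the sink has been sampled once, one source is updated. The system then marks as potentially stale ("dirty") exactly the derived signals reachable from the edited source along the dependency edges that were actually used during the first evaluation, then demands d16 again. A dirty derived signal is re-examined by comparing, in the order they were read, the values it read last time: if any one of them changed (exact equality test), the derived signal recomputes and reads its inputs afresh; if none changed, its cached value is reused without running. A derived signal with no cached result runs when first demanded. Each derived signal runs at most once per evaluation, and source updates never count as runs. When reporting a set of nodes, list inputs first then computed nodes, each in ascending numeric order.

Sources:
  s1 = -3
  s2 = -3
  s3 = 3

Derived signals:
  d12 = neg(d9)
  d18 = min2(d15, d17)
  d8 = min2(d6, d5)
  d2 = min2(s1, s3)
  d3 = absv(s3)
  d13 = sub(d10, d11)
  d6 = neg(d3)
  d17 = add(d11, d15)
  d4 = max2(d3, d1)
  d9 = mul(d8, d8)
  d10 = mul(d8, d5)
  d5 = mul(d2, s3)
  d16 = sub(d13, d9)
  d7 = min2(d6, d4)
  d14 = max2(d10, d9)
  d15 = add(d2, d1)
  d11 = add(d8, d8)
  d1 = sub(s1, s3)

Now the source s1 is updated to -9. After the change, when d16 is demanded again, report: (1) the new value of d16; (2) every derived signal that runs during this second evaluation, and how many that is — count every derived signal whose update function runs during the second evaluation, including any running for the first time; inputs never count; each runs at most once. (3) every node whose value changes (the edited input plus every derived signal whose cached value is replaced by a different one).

d16 now evaluates to 54.
Run set: d2, d5, d8, d9, d10, d11, d13, d16 (8 run).
Changed values: s1, d2, d5, d8, d9, d10, d11, d13, d16.

Initial pass — values computed on the first demand:
  d2 = min2(-3, 3) = -3
  d3 = absv(3) = 3
  d5 = mul(-3, 3) = -9
  d6 = neg(3) = -3
  d8 = min2(-3, -9) = -9
  d9 = mul(-9, -9) = 81
  d10 = mul(-9, -9) = 81
  d11 = add(-9, -9) = -18
  d13 = sub(81, -18) = 99
  d16 = sub(99, 81) = 18

Second demand — change propagation:
  d2: re-runs because s1 -3->-9; new result -9.
  d5: re-runs because d2 -3->-9; new result -27.
  d8: re-runs because d5 -9->-27; new result -27.
  d9: re-runs because d8 -9->-27; d8 -9->-27; new result 729.
  d10: re-runs because d8 -9->-27; d5 -9->-27; new result 729.
  d11: re-runs because d8 -9->-27; d8 -9->-27; new result -54.
  d13: re-runs because d10 81->729; d11 -18->-54; new result 783.
  d16: re-runs because d13 99->783; d9 81->729; new result 54.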